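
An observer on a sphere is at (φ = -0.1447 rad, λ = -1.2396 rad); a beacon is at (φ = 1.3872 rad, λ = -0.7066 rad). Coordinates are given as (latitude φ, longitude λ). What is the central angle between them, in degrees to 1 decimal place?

In radians: φ₁ = -0.1447, φ₂ = 1.3872, Δλ = 30.539° = 0.5330 rad.
Haversine: a = sin²(Δφ/2) + cos φ₁ cos φ₂ sin²(Δλ/2) = 0.4806 + (0.9895)(0.1826)(0.0694) = 0.49309.
Central angle c = 2·arcsin(√a) = 1.55697 rad.
So the angular separation is 89.2°.

89.2°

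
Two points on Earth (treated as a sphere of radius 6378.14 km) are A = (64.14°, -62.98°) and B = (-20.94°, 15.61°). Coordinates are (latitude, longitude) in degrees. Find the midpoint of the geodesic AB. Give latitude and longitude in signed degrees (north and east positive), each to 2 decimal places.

The central angle between A and B is δ = 1.8142 rad.
With f = 0.5, the slerp weights are sin((1−f)δ)/sin δ = 0.8116 and sin(fδ)/sin δ = 0.8116.
Weighted sum of the unit vectors: (0.8116)·(0.1982,-0.3886,0.8999) + (0.8116)·(0.8995,0.2513,-0.3574) = (0.8909, -0.1114, 0.4403).
Converting back: φ = atan2(z, √(x²+y²)) = 26.12°, λ = atan2(y, x) = -7.13°.

26.12°, -7.13°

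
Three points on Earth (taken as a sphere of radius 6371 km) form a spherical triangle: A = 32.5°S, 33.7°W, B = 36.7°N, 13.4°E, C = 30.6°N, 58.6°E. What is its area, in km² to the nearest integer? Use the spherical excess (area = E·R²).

Side lengths (central angles): a = 0.6592, b = 1.8783, c = 1.4311 rad; semiperimeter s = 1.9843.
By l'Huilier's theorem, tan(E/4) = √[tan(s/2) tan((s−a)/2) tan((s−b)/2) tan((s−c)/2)], giving spherical excess E = 0.5333 rad.
Area = E·R² = 0.5333 × (6371)² ≈ 21646744 km².

21646744 km²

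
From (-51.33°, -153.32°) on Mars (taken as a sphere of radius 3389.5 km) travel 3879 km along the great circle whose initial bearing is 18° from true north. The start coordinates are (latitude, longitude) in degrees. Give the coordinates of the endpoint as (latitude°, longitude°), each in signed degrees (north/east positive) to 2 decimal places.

Angular distance δ = d/R = 3879/3389.5 = 1.14442 rad; initial bearing θ = 0.3142 rad.
sin φ₂ = sin φ₁ cos δ + cos φ₁ sin δ cos θ = (-0.7808)(0.4136) + (0.6248)(0.9105)(0.9511) = 0.2181, so φ₂ = 12.60°.
Δλ = atan2(sin θ sin δ cos φ₁, cos δ − sin φ₁ sin φ₂) = atan2(0.1758, 0.5839) = 16.756°.
λ₂ = -153.320° + 16.756° = -136.56°.

12.60°, -136.56°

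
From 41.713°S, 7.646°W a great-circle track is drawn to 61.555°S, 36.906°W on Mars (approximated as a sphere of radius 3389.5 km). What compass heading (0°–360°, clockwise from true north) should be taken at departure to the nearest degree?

Δλ = -29.260° = -0.5107 rad.
y = sin Δλ · cos φ₂ = (-0.4888)(0.4763) = -0.2328
x = cos φ₁ sin φ₂ − sin φ₁ cos φ₂ cos Δλ = (0.7465)(-0.8793) − (-0.6654)(0.4763)(0.8724) = -0.3799
θ = atan2(y, x) = -148.50°; adding 360° gives 212°.

212°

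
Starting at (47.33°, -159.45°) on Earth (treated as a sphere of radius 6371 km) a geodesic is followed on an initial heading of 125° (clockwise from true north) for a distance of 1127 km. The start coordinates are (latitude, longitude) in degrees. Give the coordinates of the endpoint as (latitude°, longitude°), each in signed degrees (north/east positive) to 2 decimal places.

Angular distance δ = d/R = 1127/6371 = 0.17690 rad; initial bearing θ = 2.1817 rad.
sin φ₂ = sin φ₁ cos δ + cos φ₁ sin δ cos θ = (0.7353)(0.9844) + (0.6778)(0.1760)(-0.5736) = 0.6554, so φ₂ = 40.95°.
Δλ = atan2(sin θ sin δ cos φ₁, cos δ − sin φ₁ sin φ₂) = atan2(0.0977, 0.5025) = 11.003°.
λ₂ = -159.450° + 11.003° = -148.45°.

40.95°, -148.45°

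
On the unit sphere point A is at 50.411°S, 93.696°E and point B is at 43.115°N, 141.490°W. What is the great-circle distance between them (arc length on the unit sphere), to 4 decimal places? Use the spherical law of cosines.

Let φ₁ = -0.8798 rad, φ₂ = 0.7525 rad, and Δλ = 2.1784 rad.
cos c = sin φ₁ sin φ₂ + cos φ₁ cos φ₂ cos Δλ = (-0.7706)(0.6835) + (0.6373)(0.7300)(-0.5709) = -0.79229,
so c = arccos(-0.79229) = 2.48535 rad.
On the unit sphere the arc length equals the central angle: 2.4854.

2.4854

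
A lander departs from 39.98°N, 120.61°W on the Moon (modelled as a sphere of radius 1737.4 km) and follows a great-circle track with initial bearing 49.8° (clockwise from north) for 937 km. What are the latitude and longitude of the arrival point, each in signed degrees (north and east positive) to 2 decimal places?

53.64°, -79.19°

Angular distance δ = d/R = 937/1737.4 = 0.53931 rad; initial bearing θ = 0.8692 rad.
sin φ₂ = sin φ₁ cos δ + cos φ₁ sin δ cos θ = (0.6425)(0.8581) + (0.7663)(0.5135)(0.6455) = 0.8053, so φ₂ = 53.64°.
Δλ = atan2(sin θ sin δ cos φ₁, cos δ − sin φ₁ sin φ₂) = atan2(0.3006, 0.3406) = 41.425°.
λ₂ = -120.610° + 41.425° = -79.19°.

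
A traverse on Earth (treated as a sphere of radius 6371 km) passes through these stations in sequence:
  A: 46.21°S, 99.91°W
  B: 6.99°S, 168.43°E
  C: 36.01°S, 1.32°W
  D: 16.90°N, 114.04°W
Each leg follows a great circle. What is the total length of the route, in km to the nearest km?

Leg A→B: central angle 1.5028 rad, distance 9574.3 km.
Leg B→C: central angle 2.3725 rad, distance 15115.2 km.
Leg C→D: central angle 2.0599 rad, distance 13123.7 km.
Total: 9574.3 + 15115.2 + 13123.7 ≈ 37813 km.

37813 km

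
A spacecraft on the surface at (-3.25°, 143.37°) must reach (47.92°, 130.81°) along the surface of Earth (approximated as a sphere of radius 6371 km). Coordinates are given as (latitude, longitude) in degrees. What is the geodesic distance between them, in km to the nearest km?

5820 km

In radians: φ₁ = -0.0567, φ₂ = 0.8364, Δλ = -12.560° = -0.2192 rad.
cos c = sin φ₁ sin φ₂ + cos φ₁ cos φ₂ cos Δλ = (-0.0567)(0.7422) + (0.9984)(0.6702)(0.9761) = 0.61100,
so c = arccos(0.61100) = 0.91347 rad.
Distance = R·c = 6371 × 0.9135 ≈ 5820 km.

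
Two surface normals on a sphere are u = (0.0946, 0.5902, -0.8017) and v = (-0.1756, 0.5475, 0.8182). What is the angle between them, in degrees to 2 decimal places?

u·v = -0.3494; |u| = 1.0000, |v| = 1.0000.
cos θ = (u·v)/(|u||v|) = -0.3494, so θ = 110.45°.

110.45°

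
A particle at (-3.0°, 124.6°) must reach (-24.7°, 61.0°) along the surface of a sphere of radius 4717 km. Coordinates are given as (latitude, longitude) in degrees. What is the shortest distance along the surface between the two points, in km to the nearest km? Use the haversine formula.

5337 km

Let φ₁ = -0.0524 rad, φ₂ = -0.4311 rad, and Δλ = -1.1100 rad.
Haversine: a = sin²(Δφ/2) + cos φ₁ cos φ₂ sin²(Δλ/2) = 0.0354 + (0.9986)(0.9085)(0.2777) = 0.28736.
Central angle c = 2·arcsin(√a) = 1.13154 rad.
Distance = R·c = 4717 × 1.1315 ≈ 5337 km.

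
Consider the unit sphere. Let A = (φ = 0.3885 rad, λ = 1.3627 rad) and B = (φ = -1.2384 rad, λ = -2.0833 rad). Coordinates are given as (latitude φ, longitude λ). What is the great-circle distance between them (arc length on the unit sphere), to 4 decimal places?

In radians: φ₁ = 0.3885, φ₂ = -1.2384, Δλ = 162.559° = 2.8372 rad.
cos c = sin φ₁ sin φ₂ + cos φ₁ cos φ₂ cos Δλ = (0.3788)(-0.9453) + (0.9255)(0.3263)(-0.9540) = -0.64617,
so c = arccos(-0.64617) = 2.27336 rad.
On the unit sphere the arc length equals the central angle: 2.2734.

2.2734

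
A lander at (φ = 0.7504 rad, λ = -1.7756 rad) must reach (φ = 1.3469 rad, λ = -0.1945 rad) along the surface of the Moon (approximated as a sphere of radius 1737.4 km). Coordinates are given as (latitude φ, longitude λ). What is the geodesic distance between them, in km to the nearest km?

1469 km

With latitudes φ₁ = 42.995°, φ₂ = 77.172° and longitude difference Δλ = 90.590°:
cos c = sin φ₁ sin φ₂ + cos φ₁ cos φ₂ cos Δλ = (0.6819)(0.9750) + (0.7314)(0.2220)(-0.0103) = 0.66324,
so c = arccos(0.66324) = 0.84566 rad.
Distance = R·c = 1737.4 × 0.8457 ≈ 1469 km.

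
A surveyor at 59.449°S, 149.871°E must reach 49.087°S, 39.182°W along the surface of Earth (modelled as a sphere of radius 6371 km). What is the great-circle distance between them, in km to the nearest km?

Let φ₁ = -1.0376 rad, φ₂ = -0.8567 rad, and Δλ = 2.9836 rad.
Haversine: a = sin²(Δφ/2) + cos φ₁ cos φ₂ sin²(Δλ/2) = 0.0082 + (0.5083)(0.6549)(0.9938) = 0.33898.
Central angle c = 2·arcsin(√a) = 1.24291 rad.
Distance = R·c = 6371 × 1.2429 ≈ 7919 km.

7919 km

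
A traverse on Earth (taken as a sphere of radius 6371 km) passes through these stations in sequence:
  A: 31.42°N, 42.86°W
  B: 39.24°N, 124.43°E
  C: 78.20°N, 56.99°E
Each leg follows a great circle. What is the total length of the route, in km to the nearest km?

Leg A→B: central angle 1.8912 rad, distance 12049.0 km.
Leg B→C: central angle 0.8231 rad, distance 5243.8 km.
Total: 12049.0 + 5243.8 ≈ 17293 km.

17293 km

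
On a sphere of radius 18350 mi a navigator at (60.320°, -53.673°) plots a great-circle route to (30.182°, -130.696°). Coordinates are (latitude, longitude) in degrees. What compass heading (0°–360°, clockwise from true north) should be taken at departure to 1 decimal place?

With φ₁ = 1.0528, φ₂ = 0.5268, Δλ = -1.3443 rad, the forward-azimuth formula gives
θ = atan2( sin Δλ cos φ₂ , cos φ₁ sin φ₂ − sin φ₁ cos φ₂ cos Δλ ) = atan2(-0.8424, 0.0803) = -84.56°.
Adding 360° brings this into [0°, 360°): 275.4°.

275.4°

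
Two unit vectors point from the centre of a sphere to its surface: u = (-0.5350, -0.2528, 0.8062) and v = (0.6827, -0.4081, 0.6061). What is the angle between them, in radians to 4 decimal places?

u·v = 0.2266; |u| = 1.0000, |v| = 1.0000.
cos θ = (u·v)/(|u||v|) = 0.2266, so θ = 1.3423 rad.

1.3423 rad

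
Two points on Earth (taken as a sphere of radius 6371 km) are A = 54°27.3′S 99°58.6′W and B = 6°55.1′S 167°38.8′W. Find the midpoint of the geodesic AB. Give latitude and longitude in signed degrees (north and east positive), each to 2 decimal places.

-35.13°, -143.75°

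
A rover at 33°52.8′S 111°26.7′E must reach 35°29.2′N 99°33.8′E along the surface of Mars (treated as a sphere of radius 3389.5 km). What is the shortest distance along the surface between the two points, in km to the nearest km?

In radians: φ₁ = -0.5913, φ₂ = 0.6194, Δλ = -11.882° = -0.2074 rad.
cos c = sin φ₁ sin φ₂ + cos φ₁ cos φ₂ cos Δλ = (-0.5575)(0.5805) + (0.8302)(0.8143)(0.9786) = 0.33790,
so c = arccos(0.33790) = 1.22611 rad.
Distance = R·c = 3389.5 × 1.2261 ≈ 4156 km.

4156 km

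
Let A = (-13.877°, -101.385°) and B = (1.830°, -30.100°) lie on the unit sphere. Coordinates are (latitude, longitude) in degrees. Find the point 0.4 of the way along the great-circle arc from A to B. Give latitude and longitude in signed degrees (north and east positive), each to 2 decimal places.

-9.02°, -72.27°

Central angle δ = 1.2622 rad. Interpolating on the sphere with fraction f = 0.4:
P = [sin((1−f)δ)·A + sin(fδ)·B] / sin δ = 0.7210·A + 0.5077·B in Cartesian coordinates,
giving P = (0.3008, -0.9407, -0.1567), i.e. latitude -9.02°, longitude -72.27°.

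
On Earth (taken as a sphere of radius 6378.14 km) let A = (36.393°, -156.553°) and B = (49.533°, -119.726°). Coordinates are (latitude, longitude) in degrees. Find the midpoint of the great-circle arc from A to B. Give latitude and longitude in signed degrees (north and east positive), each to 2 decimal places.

The central angle between A and B is δ = 0.5165 rad.
With f = 0.5, the slerp weights are sin((1−f)δ)/sin δ = 0.5171 and sin(fδ)/sin δ = 0.5171.
Weighted sum of the unit vectors: (0.5171)·(-0.7385,-0.3203,0.5933) + (0.5171)·(-0.3218,-0.5636,0.7608) = (-0.5483, -0.4571, 0.7003).
Converting back: φ = atan2(z, √(x²+y²)) = 44.45°, λ = atan2(y, x) = -140.18°.

44.45°, -140.18°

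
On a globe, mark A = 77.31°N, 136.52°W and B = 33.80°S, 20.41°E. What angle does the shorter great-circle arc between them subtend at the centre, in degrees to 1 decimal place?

In radians: φ₁ = 1.3493, φ₂ = -0.5899, Δλ = 156.930° = 2.7389 rad.
cos c = sin φ₁ sin φ₂ + cos φ₁ cos φ₂ cos Δλ = (0.9756)(-0.5563) + (0.2197)(0.8310)(-0.9200) = -0.71066,
so c = arccos(-0.71066) = 2.36123 rad.
So the angular separation is 135.3°.

135.3°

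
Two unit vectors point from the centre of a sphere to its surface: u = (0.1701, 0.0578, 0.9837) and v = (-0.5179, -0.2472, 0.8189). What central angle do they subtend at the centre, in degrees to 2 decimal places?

45.31°

u·v = 0.7032; |u| = 1.0000, |v| = 1.0000.
cos θ = (u·v)/(|u||v|) = 0.7032, so θ = 45.31°.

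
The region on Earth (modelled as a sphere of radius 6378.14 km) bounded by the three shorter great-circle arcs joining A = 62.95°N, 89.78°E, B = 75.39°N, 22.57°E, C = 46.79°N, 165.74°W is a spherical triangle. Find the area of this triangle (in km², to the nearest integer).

9321209 km²

Side lengths (central angles): a = 1.0070, b = 0.9627, c = 0.4365 rad; semiperimeter s = 1.2031.
By l'Huilier's theorem, tan(E/4) = √[tan(s/2) tan((s−a)/2) tan((s−b)/2) tan((s−c)/2)], giving spherical excess E = 0.2291 rad.
Area = E·R² = 0.2291 × (6378.14)² ≈ 9321209 km².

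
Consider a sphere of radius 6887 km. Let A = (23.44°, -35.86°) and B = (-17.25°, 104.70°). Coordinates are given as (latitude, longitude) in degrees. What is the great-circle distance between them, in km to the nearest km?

Let φ₁ = 0.4091 rad, φ₂ = -0.3011 rad, and Δλ = 2.4532 rad.
cos c = sin φ₁ sin φ₂ + cos φ₁ cos φ₂ cos Δλ = (0.3978)(-0.2965) + (0.9175)(0.9550)(-0.7723) = -0.79465,
so c = arccos(-0.79465) = 2.48922 rad.
Distance = R·c = 6887 × 2.4892 ≈ 17143 km.

17143 km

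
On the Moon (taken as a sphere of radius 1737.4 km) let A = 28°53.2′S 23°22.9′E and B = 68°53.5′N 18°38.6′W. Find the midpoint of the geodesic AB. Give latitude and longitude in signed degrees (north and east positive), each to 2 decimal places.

21.06°, 11.47°

The central angle between A and B is δ = 1.7889 rad.
With f = 0.5, the slerp weights are sin((1−f)δ)/sin δ = 0.7988 and sin(fδ)/sin δ = 0.7988.
Weighted sum of the unit vectors: (0.7988)·(0.8037,0.3475,-0.4831) + (0.7988)·(0.3412,-0.1151,0.9329) = (0.9146, 0.1856, 0.3593).
Converting back: φ = atan2(z, √(x²+y²)) = 21.06°, λ = atan2(y, x) = 11.47°.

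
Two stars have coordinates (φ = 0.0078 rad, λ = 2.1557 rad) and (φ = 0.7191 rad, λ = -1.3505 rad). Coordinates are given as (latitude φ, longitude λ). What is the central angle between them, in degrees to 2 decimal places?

134.25°

Let φ₁ = 0.0078 rad, φ₂ = 0.7191 rad, and Δλ = 2.7770 rad.
cos c = sin φ₁ sin φ₂ + cos φ₁ cos φ₂ cos Δλ = (0.0078)(0.6587) + (1.0000)(0.7524)(-0.9343) = -0.69778,
so c = arccos(-0.69778) = 2.34309 rad.
So the angular separation is 134.25°.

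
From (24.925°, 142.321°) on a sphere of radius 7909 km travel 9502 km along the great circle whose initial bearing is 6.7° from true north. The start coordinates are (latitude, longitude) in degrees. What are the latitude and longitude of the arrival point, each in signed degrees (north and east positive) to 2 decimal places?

Angular distance δ = d/R = 9502/7909 = 1.20142 rad; initial bearing θ = 0.1169 rad.
sin φ₂ = sin φ₁ cos δ + cos φ₁ sin δ cos θ = (0.4214)(0.3610) + (0.9069)(0.9326)(0.9932) = 0.9921, so φ₂ = 82.78°.
Δλ = atan2(sin θ sin δ cos φ₁, cos δ − sin φ₁ sin φ₂) = atan2(0.0987, -0.0571) = 120.038°.
λ₂ = 142.321° + 120.038° = 262.36° → -97.64° after wrapping to (−180°, 180°].

82.78°, -97.64°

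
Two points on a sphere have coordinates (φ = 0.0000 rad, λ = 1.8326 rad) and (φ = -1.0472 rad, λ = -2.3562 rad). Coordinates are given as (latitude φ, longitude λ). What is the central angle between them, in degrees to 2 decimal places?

With latitudes φ₁ = 0.000°, φ₂ = -60.000° and longitude difference Δλ = 119.999°:
cos c = sin φ₁ sin φ₂ + cos φ₁ cos φ₂ cos Δλ = (0.0000)(-0.8660) + (1.0000)(0.5000)(-0.5000) = -0.24999,
so c = arccos(-0.24999) = 1.82347 rad.
So the angular separation is 104.48°.

104.48°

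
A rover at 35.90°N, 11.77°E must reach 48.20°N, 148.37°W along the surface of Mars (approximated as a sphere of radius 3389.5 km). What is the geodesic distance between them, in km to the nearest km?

5564 km

In radians: φ₁ = 0.6266, φ₂ = 0.8412, Δλ = -160.140° = -2.7950 rad.
cos c = sin φ₁ sin φ₂ + cos φ₁ cos φ₂ cos Δλ = (0.5864)(0.7455) + (0.8100)(0.6665)(-0.9405) = -0.07068,
so c = arccos(-0.07068) = 1.64154 rad.
Distance = R·c = 3389.5 × 1.6415 ≈ 5564 km.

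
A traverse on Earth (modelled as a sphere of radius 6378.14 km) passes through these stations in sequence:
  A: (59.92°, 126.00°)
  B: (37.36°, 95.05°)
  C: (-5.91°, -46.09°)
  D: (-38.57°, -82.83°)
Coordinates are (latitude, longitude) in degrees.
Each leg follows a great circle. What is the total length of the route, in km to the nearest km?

23287 km

Leg A→B: central angle 0.5221 rad, distance 3330.3 km.
Leg B→C: central angle 2.3160 rad, distance 14771.7 km.
Leg C→D: central angle 0.8129 rad, distance 5184.7 km.
Total: 3330.3 + 14771.7 + 5184.7 ≈ 23287 km.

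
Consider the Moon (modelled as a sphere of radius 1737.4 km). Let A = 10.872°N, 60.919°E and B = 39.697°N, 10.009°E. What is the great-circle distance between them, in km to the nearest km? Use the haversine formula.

1618 km

In radians: φ₁ = 0.1898, φ₂ = 0.6928, Δλ = -50.910° = -0.8885 rad.
Haversine: a = sin²(Δφ/2) + cos φ₁ cos φ₂ sin²(Δλ/2) = 0.0620 + (0.9821)(0.7694)(0.1847) = 0.20154.
Central angle c = 2·arcsin(√a) = 0.93113 rad.
Distance = R·c = 1737.4 × 0.9311 ≈ 1618 km.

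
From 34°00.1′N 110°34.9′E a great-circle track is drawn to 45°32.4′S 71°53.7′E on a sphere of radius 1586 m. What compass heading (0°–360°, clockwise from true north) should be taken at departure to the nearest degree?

206°

Δλ = -38.687° = -0.6752 rad.
y = sin Δλ · cos φ₂ = (-0.6251)(0.7004) = -0.4378
x = cos φ₁ sin φ₂ − sin φ₁ cos φ₂ cos Δλ = (0.8290)(-0.7137) − (0.5592)(0.7004)(0.7806) = -0.8974
θ = atan2(y, x) = -154.00°; adding 360° gives 206°.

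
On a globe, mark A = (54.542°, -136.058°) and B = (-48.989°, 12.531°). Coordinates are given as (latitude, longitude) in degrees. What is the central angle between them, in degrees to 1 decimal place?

With latitudes φ₁ = 54.542°, φ₂ = -48.989° and longitude difference Δλ = 148.589°:
Haversine: a = sin²(Δφ/2) + cos φ₁ cos φ₂ sin²(Δλ/2) = 0.6170 + (0.5801)(0.6562)(0.9267) = 0.96976.
Central angle c = 2·arcsin(√a) = 2.79202 rad.
So the angular separation is 160.0°.

160.0°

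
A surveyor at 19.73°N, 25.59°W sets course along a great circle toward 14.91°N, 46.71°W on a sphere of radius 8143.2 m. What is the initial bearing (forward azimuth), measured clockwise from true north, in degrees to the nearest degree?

Δλ = -21.120° = -0.3686 rad.
y = sin Δλ · cos φ₂ = (-0.3603)(0.9663) = -0.3482
x = cos φ₁ sin φ₂ − sin φ₁ cos φ₂ cos Δλ = (0.9413)(0.2573) − (0.3376)(0.9663)(0.9328) = -0.0621
θ = atan2(y, x) = -100.11°; adding 360° gives 260°.

260°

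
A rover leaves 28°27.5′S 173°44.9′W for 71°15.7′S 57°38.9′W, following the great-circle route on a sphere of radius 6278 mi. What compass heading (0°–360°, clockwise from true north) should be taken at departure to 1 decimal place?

Δλ = 116.100° = 2.0263 rad.
y = sin Δλ · cos φ₂ = (0.8980)(0.3212) = 0.2885
x = cos φ₁ sin φ₂ − sin φ₁ cos φ₂ cos Δλ = (0.8792)(-0.9470) − (-0.4765)(0.3212)(-0.4399) = -0.8999
θ = atan2(y, x) = 162.23°, so the bearing is 162.2°.

162.2°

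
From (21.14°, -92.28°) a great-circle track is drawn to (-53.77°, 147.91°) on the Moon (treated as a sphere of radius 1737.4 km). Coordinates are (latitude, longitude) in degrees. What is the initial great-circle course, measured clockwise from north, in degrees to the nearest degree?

218°

Δλ = -119.810° = -2.0911 rad.
y = sin Δλ · cos φ₂ = (-0.8677)(0.5910) = -0.5128
x = cos φ₁ sin φ₂ − sin φ₁ cos φ₂ cos Δλ = (0.9327)(-0.8067) − (0.3606)(0.5910)(-0.4971) = -0.6464
θ = atan2(y, x) = -141.57°; adding 360° gives 218°.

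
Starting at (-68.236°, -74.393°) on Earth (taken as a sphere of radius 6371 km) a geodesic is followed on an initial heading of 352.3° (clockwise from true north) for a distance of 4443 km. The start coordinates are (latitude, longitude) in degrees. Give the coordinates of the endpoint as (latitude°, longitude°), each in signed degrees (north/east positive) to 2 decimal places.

-28.42°, -80.01°

Angular distance δ = d/R = 4443/6371 = 0.69738 rad; initial bearing θ = 6.1488 rad.
sin φ₂ = sin φ₁ cos δ + cos φ₁ sin δ cos θ = (-0.9287)(0.7665) + (0.3708)(0.6422)(0.9910) = -0.4759, so φ₂ = -28.42°.
Δλ = atan2(sin θ sin δ cos φ₁, cos δ − sin φ₁ sin φ₂) = atan2(-0.0319, 0.3245) = -5.615°.
λ₂ = -74.393° − 5.615° = -80.01°.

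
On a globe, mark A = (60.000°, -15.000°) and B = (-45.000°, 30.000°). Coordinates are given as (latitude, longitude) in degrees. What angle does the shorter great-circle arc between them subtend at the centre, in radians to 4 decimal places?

1.9416 rad

Let φ₁ = 1.0472 rad, φ₂ = -0.7854 rad, and Δλ = 0.7854 rad.
cos c = sin φ₁ sin φ₂ + cos φ₁ cos φ₂ cos Δλ = (0.8660)(-0.7071) + (0.5000)(0.7071)(0.7071) = -0.36237,
so c = arccos(-0.36237) = 1.94161 rad.
So the angular separation is 1.9416 rad.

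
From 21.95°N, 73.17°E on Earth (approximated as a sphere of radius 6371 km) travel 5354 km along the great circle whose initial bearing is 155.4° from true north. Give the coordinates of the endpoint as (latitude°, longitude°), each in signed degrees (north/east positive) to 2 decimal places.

Angular distance δ = d/R = 5354/6371 = 0.84037 rad; initial bearing θ = 2.7122 rad.
sin φ₂ = sin φ₁ cos δ + cos φ₁ sin δ cos θ = (0.3738)(0.6672) + (0.9275)(0.7449)(-0.9092) = -0.3788, so φ₂ = -22.26°.
Δλ = atan2(sin θ sin δ cos φ₁, cos δ − sin φ₁ sin φ₂) = atan2(0.2876, 0.8088) = 19.576°.
λ₂ = 73.170° + 19.576° = 92.75°.

-22.26°, 92.75°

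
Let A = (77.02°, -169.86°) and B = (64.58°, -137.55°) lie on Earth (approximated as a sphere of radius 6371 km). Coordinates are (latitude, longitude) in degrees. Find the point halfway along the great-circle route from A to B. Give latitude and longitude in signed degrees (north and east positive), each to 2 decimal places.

71.43°, -148.52°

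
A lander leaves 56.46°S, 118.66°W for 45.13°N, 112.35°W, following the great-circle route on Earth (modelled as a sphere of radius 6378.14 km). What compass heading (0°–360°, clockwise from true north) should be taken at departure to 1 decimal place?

4.5°

Δλ = 6.310° = 0.1101 rad.
y = sin Δλ · cos φ₂ = (0.1099)(0.7055) = 0.0775
x = cos φ₁ sin φ₂ − sin φ₁ cos φ₂ cos Δλ = (0.5525)(0.7087) − (-0.8335)(0.7055)(0.9939) = 0.9760
θ = atan2(y, x) = 4.54°, so the bearing is 4.5°.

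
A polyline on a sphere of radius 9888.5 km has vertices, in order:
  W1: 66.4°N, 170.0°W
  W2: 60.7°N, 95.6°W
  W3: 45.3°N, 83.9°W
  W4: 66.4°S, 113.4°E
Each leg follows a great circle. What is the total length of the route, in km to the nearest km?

35453 km

Leg W1→W2: central angle 0.5513 rad, distance 5452.0 km.
Leg W2→W3: central angle 0.2945 rad, distance 2912.3 km.
Leg W3→W4: central angle 2.7394 rad, distance 27088.8 km.
Total: 5452.0 + 2912.3 + 27088.8 ≈ 35453 km.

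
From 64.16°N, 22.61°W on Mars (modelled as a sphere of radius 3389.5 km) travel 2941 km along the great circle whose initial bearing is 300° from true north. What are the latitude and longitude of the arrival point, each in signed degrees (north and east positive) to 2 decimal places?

48.43°, -117.92°

Angular distance δ = d/R = 2941/3389.5 = 0.86768 rad; initial bearing θ = 5.2360 rad.
sin φ₂ = sin φ₁ cos δ + cos φ₁ sin δ cos θ = (0.9000)(0.6466) + (0.4359)(0.7628)(0.5000) = 0.7482, so φ₂ = 48.43°.
Δλ = atan2(sin θ sin δ cos φ₁, cos δ − sin φ₁ sin φ₂) = atan2(-0.2879, -0.0268) = -95.314°.
λ₂ = -22.610° − 95.314° = -117.92°.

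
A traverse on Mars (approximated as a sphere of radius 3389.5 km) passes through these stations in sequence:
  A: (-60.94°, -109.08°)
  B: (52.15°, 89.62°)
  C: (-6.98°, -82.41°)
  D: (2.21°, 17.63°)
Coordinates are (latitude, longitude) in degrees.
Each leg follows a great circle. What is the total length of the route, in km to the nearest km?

23730 km

Leg A→B: central angle 2.9066 rad, distance 9852.0 km.
Leg B→C: central angle 2.3450 rad, distance 7948.3 km.
Leg C→D: central angle 1.7493 rad, distance 5929.4 km.
Total: 9852.0 + 7948.3 + 5929.4 ≈ 23730 km.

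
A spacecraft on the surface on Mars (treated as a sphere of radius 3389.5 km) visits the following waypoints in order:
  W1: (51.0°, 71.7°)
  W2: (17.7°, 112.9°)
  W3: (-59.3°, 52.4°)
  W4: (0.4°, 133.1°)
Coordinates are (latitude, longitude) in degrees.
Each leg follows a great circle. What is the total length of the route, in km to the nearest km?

Leg W1→W2: central angle 0.8129 rad, distance 2755.4 km.
Leg W2→W3: central angle 1.5927 rad, distance 5398.5 km.
Leg W3→W4: central angle 1.4942 rad, distance 5064.7 km.
Total: 2755.4 + 5398.5 + 5064.7 ≈ 13219 km.

13219 km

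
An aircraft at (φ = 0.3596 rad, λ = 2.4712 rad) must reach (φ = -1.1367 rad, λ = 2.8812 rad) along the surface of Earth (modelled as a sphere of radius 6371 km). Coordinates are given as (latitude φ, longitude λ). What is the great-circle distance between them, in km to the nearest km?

9741 km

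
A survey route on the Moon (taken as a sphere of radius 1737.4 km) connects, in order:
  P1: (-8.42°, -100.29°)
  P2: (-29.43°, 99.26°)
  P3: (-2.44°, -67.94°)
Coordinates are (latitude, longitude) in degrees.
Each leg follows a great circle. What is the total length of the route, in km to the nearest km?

Leg P1→P2: central angle 2.4038 rad, distance 4176.3 km.
Leg P2→P3: central angle 2.5457 rad, distance 4422.8 km.
Total: 4176.3 + 4422.8 ≈ 8599 km.

8599 km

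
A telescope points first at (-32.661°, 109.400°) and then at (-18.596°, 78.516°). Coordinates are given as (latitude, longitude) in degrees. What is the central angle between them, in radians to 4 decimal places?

0.5416 rad

Let φ₁ = -0.5700 rad, φ₂ = -0.3246 rad, and Δλ = -0.5390 rad.
cos c = sin φ₁ sin φ₂ + cos φ₁ cos φ₂ cos Δλ = (-0.5397)(-0.3189) + (0.8419)(0.9478)(0.8582) = 0.85688,
so c = arccos(0.85688) = 0.54161 rad.
So the angular separation is 0.5416 rad.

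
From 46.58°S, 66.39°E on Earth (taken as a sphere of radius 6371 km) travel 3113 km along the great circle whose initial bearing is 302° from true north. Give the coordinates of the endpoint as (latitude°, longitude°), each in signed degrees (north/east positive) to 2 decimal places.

Angular distance δ = d/R = 3113/6371 = 0.48862 rad; initial bearing θ = 5.2709 rad.
sin φ₂ = sin φ₁ cos δ + cos φ₁ sin δ cos θ = (-0.7263)(0.8830) + (0.6873)(0.4694)(0.5299) = -0.4704, so φ₂ = -28.06°.
Δλ = atan2(sin θ sin δ cos φ₁, cos δ − sin φ₁ sin φ₂) = atan2(-0.2736, 0.5413) = -26.814°.
λ₂ = 66.390° − 26.814° = 39.58°.

-28.06°, 39.58°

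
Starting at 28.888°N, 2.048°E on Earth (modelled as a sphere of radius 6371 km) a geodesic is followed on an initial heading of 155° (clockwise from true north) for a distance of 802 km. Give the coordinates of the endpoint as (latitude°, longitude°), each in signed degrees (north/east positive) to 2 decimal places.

22.31°, 5.34°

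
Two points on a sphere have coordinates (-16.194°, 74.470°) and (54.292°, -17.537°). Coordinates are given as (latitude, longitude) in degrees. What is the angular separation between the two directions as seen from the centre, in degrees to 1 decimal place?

With latitudes φ₁ = -16.194°, φ₂ = 54.292° and longitude difference Δλ = -92.007°:
cos c = sin φ₁ sin φ₂ + cos φ₁ cos φ₂ cos Δλ = (-0.2789)(0.8120) + (0.9603)(0.5837)(-0.0350) = -0.24609,
so c = arccos(-0.24609) = 1.81944 rad.
So the angular separation is 104.2°.

104.2°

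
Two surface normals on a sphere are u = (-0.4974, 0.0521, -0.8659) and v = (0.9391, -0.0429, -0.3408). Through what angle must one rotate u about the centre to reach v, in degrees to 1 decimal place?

u·v = -0.1742; |u| = 1.0000, |v| = 0.9999.
cos θ = (u·v)/(|u||v|) = -0.1743, so θ = 100.0°.

100.0°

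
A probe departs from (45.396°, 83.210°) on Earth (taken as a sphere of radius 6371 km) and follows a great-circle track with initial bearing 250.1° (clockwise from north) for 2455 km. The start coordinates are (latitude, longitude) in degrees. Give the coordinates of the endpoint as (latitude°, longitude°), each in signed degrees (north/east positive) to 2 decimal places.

Angular distance δ = d/R = 2455/6371 = 0.38534 rad; initial bearing θ = 4.3651 rad.
sin φ₂ = sin φ₁ cos δ + cos φ₁ sin δ cos θ = (0.7120)(0.9267) + (0.7022)(0.3759)(-0.3404) = 0.5699, so φ₂ = 34.75°.
Δλ = atan2(sin θ sin δ cos φ₁, cos δ − sin φ₁ sin φ₂) = atan2(-0.2482, 0.5209) = -25.475°.
λ₂ = 83.210° − 25.475° = 57.73°.

34.75°, 57.73°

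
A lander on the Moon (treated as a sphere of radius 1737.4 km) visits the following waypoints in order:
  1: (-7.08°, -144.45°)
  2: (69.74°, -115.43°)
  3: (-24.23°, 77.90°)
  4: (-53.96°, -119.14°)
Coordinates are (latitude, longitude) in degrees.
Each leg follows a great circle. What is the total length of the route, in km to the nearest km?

9509 km

Leg 1→2: central angle 1.3849 rad, distance 2406.1 km.
Leg 2→3: central angle 2.3354 rad, distance 4057.6 km.
Leg 3→4: central angle 1.7529 rad, distance 3045.5 km.
Total: 2406.1 + 4057.6 + 3045.5 ≈ 9509 km.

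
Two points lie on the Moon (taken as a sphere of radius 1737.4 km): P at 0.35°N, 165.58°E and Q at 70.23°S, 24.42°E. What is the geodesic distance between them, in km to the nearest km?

In radians: φ₁ = 0.0061, φ₂ = -1.2257, Δλ = -141.160° = -2.4637 rad.
cos c = sin φ₁ sin φ₂ + cos φ₁ cos φ₂ cos Δλ = (0.0061)(-0.9411) + (1.0000)(0.3382)(-0.7789) = -0.26920,
so c = arccos(-0.26920) = 1.84336 rad.
Distance = R·c = 1737.4 × 1.8434 ≈ 3203 km.

3203 km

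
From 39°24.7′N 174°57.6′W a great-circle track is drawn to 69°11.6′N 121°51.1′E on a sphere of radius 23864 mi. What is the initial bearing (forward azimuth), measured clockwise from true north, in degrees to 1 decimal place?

332.9°

With φ₁ = 0.6879, φ₂ = 1.2077, Δλ = -1.1028 rad, the forward-azimuth formula gives
θ = atan2( sin Δλ cos φ₂ , cos φ₁ sin φ₂ − sin φ₁ cos φ₂ cos Δλ ) = atan2(-0.3170, 0.6205) = -27.06°.
Adding 360° brings this into [0°, 360°): 332.9°.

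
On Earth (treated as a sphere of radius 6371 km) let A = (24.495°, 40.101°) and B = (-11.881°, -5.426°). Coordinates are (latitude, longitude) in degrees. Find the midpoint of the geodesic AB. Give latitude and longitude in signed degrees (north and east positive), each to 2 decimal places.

6.83°, 16.46°

The central angle between A and B is δ = 1.0021 rad.
With f = 0.5, the slerp weights are sin((1−f)δ)/sin δ = 0.5701 and sin(fδ)/sin δ = 0.5701.
Weighted sum of the unit vectors: (0.5701)·(0.6961,0.5862,0.4146) + (0.5701)·(0.9742,-0.0925,-0.2059) = (0.9522, 0.2814, 0.1190).
Converting back: φ = atan2(z, √(x²+y²)) = 6.83°, λ = atan2(y, x) = 16.46°.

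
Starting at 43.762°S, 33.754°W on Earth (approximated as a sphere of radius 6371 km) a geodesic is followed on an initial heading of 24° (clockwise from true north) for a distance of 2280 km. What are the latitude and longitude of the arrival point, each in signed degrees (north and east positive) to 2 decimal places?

Angular distance δ = d/R = 2280/6371 = 0.35787 rad; initial bearing θ = 0.4189 rad.
sin φ₂ = sin φ₁ cos δ + cos φ₁ sin δ cos θ = (-0.6917)(0.9366) + (0.7222)(0.3503)(0.9135) = -0.4167, so φ₂ = -24.63°.
Δλ = atan2(sin θ sin δ cos φ₁, cos δ − sin φ₁ sin φ₂) = atan2(0.1029, 0.6484) = 9.017°.
λ₂ = -33.754° + 9.017° = -24.74°.

-24.63°, -24.74°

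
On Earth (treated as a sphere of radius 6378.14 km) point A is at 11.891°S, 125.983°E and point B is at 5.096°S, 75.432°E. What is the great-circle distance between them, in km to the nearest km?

5609 km

With latitudes φ₁ = -11.891°, φ₂ = -5.096° and longitude difference Δλ = -50.551°:
cos c = sin φ₁ sin φ₂ + cos φ₁ cos φ₂ cos Δλ = (-0.2061)(-0.0888) + (0.9785)(0.9960)(0.6354) = 0.63760,
so c = arccos(0.63760) = 0.87942 rad.
Distance = R·c = 6378.14 × 0.8794 ≈ 5609 km.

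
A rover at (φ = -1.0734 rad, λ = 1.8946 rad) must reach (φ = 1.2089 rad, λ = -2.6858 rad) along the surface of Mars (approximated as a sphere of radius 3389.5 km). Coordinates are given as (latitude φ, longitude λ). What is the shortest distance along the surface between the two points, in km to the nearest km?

8730 km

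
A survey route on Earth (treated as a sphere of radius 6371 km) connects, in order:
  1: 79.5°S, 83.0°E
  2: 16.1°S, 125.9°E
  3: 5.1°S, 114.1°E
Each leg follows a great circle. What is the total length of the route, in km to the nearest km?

Leg 1→2: central angle 1.1583 rad, distance 7379.3 km.
Leg 2→3: central angle 0.2787 rad, distance 1775.8 km.
Total: 7379.3 + 1775.8 ≈ 9155 km.

9155 km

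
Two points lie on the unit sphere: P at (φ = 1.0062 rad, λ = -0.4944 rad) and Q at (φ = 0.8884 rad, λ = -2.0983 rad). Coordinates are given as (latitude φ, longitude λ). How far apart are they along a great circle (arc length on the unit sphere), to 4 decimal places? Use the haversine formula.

In radians: φ₁ = 1.0062, φ₂ = 0.8884, Δλ = -91.897° = -1.6039 rad.
Haversine: a = sin²(Δφ/2) + cos φ₁ cos φ₂ sin²(Δλ/2) = 0.0035 + (0.5351)(0.6307)(0.5165) = 0.17777.
Central angle c = 2·arcsin(√a) = 0.87049 rad.
On the unit sphere the arc length equals the central angle: 0.8705.

0.8705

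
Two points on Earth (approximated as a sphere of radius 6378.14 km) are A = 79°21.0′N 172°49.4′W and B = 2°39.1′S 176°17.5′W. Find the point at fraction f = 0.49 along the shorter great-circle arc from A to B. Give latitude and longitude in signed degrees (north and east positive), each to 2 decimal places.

39.18°, -175.74°

The central angle between A and B is δ = 1.4315 rad.
With f = 0.49, the slerp weights are sin((1−f)δ)/sin δ = 0.6735 and sin(fδ)/sin δ = 0.6516.
Weighted sum of the unit vectors: (0.6735)·(-0.1834,-0.0231,0.9828) + (0.6516)·(-0.9968,-0.0646,-0.0463) = (-0.7731, -0.0576, 0.6317).
Converting back: φ = atan2(z, √(x²+y²)) = 39.18°, λ = atan2(y, x) = -175.74°.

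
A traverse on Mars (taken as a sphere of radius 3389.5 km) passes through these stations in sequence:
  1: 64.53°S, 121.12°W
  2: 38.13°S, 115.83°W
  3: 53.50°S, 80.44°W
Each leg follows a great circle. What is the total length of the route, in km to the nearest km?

3266 km

Leg 1→2: central angle 0.4640 rad, distance 1572.7 km.
Leg 2→3: central angle 0.4996 rad, distance 1693.3 km.
Total: 1572.7 + 1693.3 ≈ 3266 km.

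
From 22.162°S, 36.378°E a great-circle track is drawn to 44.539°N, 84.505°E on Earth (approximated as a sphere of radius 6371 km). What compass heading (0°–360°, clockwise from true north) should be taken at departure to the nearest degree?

Δλ = 48.127° = 0.8400 rad.
y = sin Δλ · cos φ₂ = (0.7446)(0.7128) = 0.5307
x = cos φ₁ sin φ₂ − sin φ₁ cos φ₂ cos Δλ = (0.9261)(0.7014) − (-0.3772)(0.7128)(0.6675) = 0.8290
θ = atan2(y, x) = 32.63°, so the bearing is 33°.

33°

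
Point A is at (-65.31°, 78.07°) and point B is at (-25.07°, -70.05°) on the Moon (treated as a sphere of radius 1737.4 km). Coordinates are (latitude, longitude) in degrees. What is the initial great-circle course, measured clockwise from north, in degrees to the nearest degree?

209°

Δλ = -148.120° = -2.5852 rad.
y = sin Δλ · cos φ₂ = (-0.5281)(0.9058) = -0.4784
x = cos φ₁ sin φ₂ − sin φ₁ cos φ₂ cos Δλ = (0.4177)(-0.4237) − (-0.9086)(0.9058)(-0.8492) = -0.8758
θ = atan2(y, x) = -151.36°; adding 360° gives 209°.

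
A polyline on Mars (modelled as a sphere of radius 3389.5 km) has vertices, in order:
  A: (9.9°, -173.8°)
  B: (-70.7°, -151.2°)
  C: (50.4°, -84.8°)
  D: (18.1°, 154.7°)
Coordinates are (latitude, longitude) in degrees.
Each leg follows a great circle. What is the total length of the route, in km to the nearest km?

18100 km

Leg A→B: central angle 1.4320 rad, distance 4853.9 km.
Leg B→C: central angle 2.2690 rad, distance 7690.9 km.
Leg C→D: central angle 1.6390 rad, distance 5555.3 km.
Total: 4853.9 + 7690.9 + 5555.3 ≈ 18100 km.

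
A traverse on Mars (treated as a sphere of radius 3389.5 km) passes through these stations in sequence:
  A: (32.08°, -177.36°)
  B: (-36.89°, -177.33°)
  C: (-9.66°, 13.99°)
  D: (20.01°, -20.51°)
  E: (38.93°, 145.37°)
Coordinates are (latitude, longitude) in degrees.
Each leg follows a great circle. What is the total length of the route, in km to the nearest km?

21646 km

Leg A→B: central angle 1.2038 rad, distance 4080.1 km.
Leg B→C: central angle 2.3082 rad, distance 7823.7 km.
Leg C→D: central angle 0.7870 rad, distance 2667.5 km.
Leg D→E: central angle 2.0873 rad, distance 7074.9 km.
Total: 4080.1 + 7823.7 + 2667.5 + 7074.9 ≈ 21646 km.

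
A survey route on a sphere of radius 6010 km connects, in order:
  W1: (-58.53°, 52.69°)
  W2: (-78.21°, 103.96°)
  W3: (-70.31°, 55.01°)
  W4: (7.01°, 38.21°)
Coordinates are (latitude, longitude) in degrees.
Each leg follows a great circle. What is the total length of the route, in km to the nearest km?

Leg W1→W2: central angle 0.4472 rad, distance 2687.7 km.
Leg W2→W3: central angle 0.2581 rad, distance 1551.2 km.
Leg W3→W4: central angle 1.3641 rad, distance 8198.2 km.
Total: 2687.7 + 1551.2 + 8198.2 ≈ 12437 km.

12437 km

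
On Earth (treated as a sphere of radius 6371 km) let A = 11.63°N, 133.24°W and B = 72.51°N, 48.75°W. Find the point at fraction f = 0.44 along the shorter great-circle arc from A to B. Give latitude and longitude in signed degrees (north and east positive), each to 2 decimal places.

The central angle between A and B is δ = 1.3484 rad.
With f = 0.44, the slerp weights are sin((1−f)δ)/sin δ = 0.7027 and sin(fδ)/sin δ = 0.5732.
Weighted sum of the unit vectors: (0.7027)·(-0.6710,-0.7135,0.2016) + (0.5732)·(0.1982,-0.2260,0.9538) = (-0.3579, -0.6309, 0.6884).
Converting back: φ = atan2(z, √(x²+y²)) = 43.50°, λ = atan2(y, x) = -119.57°.

43.50°, -119.57°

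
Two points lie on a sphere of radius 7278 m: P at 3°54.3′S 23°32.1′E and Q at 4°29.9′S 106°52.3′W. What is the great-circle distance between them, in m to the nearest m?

16481 m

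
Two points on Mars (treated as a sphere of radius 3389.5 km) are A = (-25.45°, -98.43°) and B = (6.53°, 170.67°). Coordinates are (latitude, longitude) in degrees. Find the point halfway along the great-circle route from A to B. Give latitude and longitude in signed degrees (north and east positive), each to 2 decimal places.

-13.35°, -146.66°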